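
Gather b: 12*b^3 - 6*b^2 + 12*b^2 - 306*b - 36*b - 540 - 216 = 12*b^3 + 6*b^2 - 342*b - 756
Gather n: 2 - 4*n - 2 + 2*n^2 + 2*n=2*n^2 - 2*n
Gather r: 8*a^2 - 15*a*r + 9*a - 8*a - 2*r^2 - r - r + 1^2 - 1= 8*a^2 + a - 2*r^2 + r*(-15*a - 2)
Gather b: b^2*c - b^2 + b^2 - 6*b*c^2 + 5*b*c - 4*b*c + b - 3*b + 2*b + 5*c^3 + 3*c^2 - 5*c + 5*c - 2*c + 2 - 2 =b^2*c + b*(-6*c^2 + c) + 5*c^3 + 3*c^2 - 2*c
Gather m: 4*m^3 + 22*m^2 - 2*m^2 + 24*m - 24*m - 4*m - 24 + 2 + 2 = 4*m^3 + 20*m^2 - 4*m - 20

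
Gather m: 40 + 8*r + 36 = 8*r + 76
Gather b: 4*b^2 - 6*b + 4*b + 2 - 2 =4*b^2 - 2*b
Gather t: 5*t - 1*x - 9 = 5*t - x - 9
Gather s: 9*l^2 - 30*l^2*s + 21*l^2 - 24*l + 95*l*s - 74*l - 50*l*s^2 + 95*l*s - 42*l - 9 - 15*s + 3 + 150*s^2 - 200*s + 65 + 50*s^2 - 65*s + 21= 30*l^2 - 140*l + s^2*(200 - 50*l) + s*(-30*l^2 + 190*l - 280) + 80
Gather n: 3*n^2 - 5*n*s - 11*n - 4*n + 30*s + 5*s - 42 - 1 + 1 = 3*n^2 + n*(-5*s - 15) + 35*s - 42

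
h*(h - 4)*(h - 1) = h^3 - 5*h^2 + 4*h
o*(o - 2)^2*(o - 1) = o^4 - 5*o^3 + 8*o^2 - 4*o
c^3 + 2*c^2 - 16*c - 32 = (c - 4)*(c + 2)*(c + 4)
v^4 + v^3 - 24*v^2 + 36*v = v*(v - 3)*(v - 2)*(v + 6)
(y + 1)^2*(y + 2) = y^3 + 4*y^2 + 5*y + 2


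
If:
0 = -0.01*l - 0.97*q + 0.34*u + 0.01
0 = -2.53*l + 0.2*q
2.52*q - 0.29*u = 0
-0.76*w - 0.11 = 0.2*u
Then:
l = -0.00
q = -0.01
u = -0.04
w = -0.13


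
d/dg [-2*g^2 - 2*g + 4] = -4*g - 2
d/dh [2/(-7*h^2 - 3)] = 28*h/(7*h^2 + 3)^2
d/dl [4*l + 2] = 4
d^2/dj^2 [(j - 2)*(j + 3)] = 2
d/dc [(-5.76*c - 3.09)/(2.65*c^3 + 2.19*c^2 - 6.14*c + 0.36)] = (30.528*c^3 + 37.1799*c^2 + 13.5342*c - 21.0462)/(7.0225*c^6 + 11.607*c^5 - 27.7459*c^4 - 24.9852*c^3 + 39.2764*c^2 - 4.4208*c + 0.1296)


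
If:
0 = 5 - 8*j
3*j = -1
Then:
No Solution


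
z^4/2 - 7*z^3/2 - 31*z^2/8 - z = z*(z/2 + 1/4)*(z - 8)*(z + 1/2)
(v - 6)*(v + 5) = v^2 - v - 30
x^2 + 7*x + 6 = (x + 1)*(x + 6)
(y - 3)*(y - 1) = y^2 - 4*y + 3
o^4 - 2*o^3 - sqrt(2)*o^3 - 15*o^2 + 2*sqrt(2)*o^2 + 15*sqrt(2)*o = o*(o - 5)*(o + 3)*(o - sqrt(2))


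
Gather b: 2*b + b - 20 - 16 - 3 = 3*b - 39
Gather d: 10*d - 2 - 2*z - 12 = 10*d - 2*z - 14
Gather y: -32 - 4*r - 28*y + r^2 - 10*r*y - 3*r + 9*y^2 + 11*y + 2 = r^2 - 7*r + 9*y^2 + y*(-10*r - 17) - 30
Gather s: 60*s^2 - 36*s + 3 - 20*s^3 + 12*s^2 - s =-20*s^3 + 72*s^2 - 37*s + 3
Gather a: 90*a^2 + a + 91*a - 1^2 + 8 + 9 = 90*a^2 + 92*a + 16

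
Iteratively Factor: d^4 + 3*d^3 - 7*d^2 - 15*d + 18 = (d - 2)*(d^3 + 5*d^2 + 3*d - 9) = (d - 2)*(d - 1)*(d^2 + 6*d + 9) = (d - 2)*(d - 1)*(d + 3)*(d + 3)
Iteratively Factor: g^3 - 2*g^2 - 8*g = (g)*(g^2 - 2*g - 8) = g*(g - 4)*(g + 2)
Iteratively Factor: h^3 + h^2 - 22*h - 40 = (h + 4)*(h^2 - 3*h - 10) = (h - 5)*(h + 4)*(h + 2)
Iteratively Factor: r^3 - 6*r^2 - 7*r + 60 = (r - 4)*(r^2 - 2*r - 15) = (r - 5)*(r - 4)*(r + 3)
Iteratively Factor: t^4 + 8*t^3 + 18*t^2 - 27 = (t + 3)*(t^3 + 5*t^2 + 3*t - 9) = (t + 3)^2*(t^2 + 2*t - 3) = (t + 3)^3*(t - 1)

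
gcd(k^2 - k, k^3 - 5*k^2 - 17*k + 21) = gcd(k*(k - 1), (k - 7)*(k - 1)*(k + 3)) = k - 1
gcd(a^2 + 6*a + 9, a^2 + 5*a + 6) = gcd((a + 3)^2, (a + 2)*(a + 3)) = a + 3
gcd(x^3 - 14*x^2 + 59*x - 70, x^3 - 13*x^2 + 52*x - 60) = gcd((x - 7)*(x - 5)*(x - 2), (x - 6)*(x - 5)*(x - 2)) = x^2 - 7*x + 10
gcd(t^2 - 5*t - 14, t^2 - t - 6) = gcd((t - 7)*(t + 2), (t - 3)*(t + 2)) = t + 2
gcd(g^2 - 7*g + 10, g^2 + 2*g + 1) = 1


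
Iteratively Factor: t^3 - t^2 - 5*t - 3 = (t - 3)*(t^2 + 2*t + 1) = (t - 3)*(t + 1)*(t + 1)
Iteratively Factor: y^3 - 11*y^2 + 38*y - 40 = (y - 4)*(y^2 - 7*y + 10) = (y - 5)*(y - 4)*(y - 2)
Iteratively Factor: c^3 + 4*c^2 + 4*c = (c)*(c^2 + 4*c + 4) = c*(c + 2)*(c + 2)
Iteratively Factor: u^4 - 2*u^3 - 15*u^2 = (u - 5)*(u^3 + 3*u^2) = u*(u - 5)*(u^2 + 3*u) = u^2*(u - 5)*(u + 3)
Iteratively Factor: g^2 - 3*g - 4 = (g + 1)*(g - 4)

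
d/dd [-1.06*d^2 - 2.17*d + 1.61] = -2.12*d - 2.17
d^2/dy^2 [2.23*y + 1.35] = 0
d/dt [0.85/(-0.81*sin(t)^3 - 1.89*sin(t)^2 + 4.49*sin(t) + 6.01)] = (2.0655*sin(t)^2 + 3.213*sin(t) - 3.8165)*cos(t)/(0.81*sin(t)^3 + 1.89*sin(t)^2 - 4.49*sin(t) - 6.01)^2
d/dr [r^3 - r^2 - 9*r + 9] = 3*r^2 - 2*r - 9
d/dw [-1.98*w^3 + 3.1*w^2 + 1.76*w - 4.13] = -5.94*w^2 + 6.2*w + 1.76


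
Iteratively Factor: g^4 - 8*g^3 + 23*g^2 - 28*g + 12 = (g - 3)*(g^3 - 5*g^2 + 8*g - 4) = (g - 3)*(g - 2)*(g^2 - 3*g + 2) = (g - 3)*(g - 2)^2*(g - 1)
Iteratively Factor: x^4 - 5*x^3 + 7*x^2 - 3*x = (x - 1)*(x^3 - 4*x^2 + 3*x) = (x - 3)*(x - 1)*(x^2 - x) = (x - 3)*(x - 1)^2*(x)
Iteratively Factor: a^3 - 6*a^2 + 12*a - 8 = (a - 2)*(a^2 - 4*a + 4) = (a - 2)^2*(a - 2)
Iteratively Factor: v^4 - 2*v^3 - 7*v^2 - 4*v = (v + 1)*(v^3 - 3*v^2 - 4*v) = v*(v + 1)*(v^2 - 3*v - 4) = v*(v - 4)*(v + 1)*(v + 1)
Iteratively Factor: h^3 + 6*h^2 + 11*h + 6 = (h + 1)*(h^2 + 5*h + 6) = (h + 1)*(h + 2)*(h + 3)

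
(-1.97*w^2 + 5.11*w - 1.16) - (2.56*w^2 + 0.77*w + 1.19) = -4.53*w^2 + 4.34*w - 2.35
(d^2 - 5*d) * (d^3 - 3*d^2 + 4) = d^5 - 8*d^4 + 15*d^3 + 4*d^2 - 20*d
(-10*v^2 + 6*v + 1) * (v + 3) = -10*v^3 - 24*v^2 + 19*v + 3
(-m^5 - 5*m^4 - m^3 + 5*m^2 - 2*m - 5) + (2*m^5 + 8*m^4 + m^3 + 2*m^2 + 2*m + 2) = m^5 + 3*m^4 + 7*m^2 - 3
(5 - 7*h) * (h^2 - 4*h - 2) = -7*h^3 + 33*h^2 - 6*h - 10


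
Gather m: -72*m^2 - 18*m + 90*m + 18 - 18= -72*m^2 + 72*m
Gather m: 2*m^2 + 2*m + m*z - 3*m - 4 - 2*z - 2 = 2*m^2 + m*(z - 1) - 2*z - 6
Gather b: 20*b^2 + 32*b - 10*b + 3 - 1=20*b^2 + 22*b + 2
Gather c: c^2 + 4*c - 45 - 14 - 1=c^2 + 4*c - 60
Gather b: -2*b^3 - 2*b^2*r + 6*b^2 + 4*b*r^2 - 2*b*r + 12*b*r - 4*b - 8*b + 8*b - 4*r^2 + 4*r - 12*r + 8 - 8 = -2*b^3 + b^2*(6 - 2*r) + b*(4*r^2 + 10*r - 4) - 4*r^2 - 8*r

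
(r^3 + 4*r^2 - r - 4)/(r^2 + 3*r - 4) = r + 1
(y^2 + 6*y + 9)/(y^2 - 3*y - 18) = (y + 3)/(y - 6)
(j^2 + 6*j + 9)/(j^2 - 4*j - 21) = (j + 3)/(j - 7)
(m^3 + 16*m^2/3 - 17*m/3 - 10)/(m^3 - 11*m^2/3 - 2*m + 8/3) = (3*m^2 + 13*m - 30)/(3*m^2 - 14*m + 8)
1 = 1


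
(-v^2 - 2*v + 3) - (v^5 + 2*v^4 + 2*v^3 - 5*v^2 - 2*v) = -v^5 - 2*v^4 - 2*v^3 + 4*v^2 + 3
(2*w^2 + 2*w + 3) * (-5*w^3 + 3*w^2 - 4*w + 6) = -10*w^5 - 4*w^4 - 17*w^3 + 13*w^2 + 18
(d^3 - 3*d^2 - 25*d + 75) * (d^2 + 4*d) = d^5 + d^4 - 37*d^3 - 25*d^2 + 300*d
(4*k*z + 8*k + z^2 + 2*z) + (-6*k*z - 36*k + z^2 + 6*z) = -2*k*z - 28*k + 2*z^2 + 8*z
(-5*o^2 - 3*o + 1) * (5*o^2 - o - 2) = -25*o^4 - 10*o^3 + 18*o^2 + 5*o - 2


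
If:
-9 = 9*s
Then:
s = -1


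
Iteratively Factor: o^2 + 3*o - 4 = (o - 1)*(o + 4)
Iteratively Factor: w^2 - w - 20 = (w + 4)*(w - 5)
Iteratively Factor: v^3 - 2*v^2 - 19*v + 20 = (v - 5)*(v^2 + 3*v - 4) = (v - 5)*(v - 1)*(v + 4)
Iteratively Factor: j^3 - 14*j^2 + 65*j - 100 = (j - 4)*(j^2 - 10*j + 25) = (j - 5)*(j - 4)*(j - 5)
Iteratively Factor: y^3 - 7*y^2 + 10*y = (y - 5)*(y^2 - 2*y) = y*(y - 5)*(y - 2)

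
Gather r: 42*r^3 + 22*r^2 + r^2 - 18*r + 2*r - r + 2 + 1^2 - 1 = 42*r^3 + 23*r^2 - 17*r + 2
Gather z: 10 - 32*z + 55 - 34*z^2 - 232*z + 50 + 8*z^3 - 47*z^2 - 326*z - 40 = 8*z^3 - 81*z^2 - 590*z + 75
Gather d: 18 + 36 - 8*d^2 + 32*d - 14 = -8*d^2 + 32*d + 40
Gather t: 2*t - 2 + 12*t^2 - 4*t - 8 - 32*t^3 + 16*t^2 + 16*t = -32*t^3 + 28*t^2 + 14*t - 10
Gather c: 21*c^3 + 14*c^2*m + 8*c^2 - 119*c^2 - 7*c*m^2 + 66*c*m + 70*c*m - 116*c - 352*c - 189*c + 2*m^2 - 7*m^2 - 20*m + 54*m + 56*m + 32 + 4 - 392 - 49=21*c^3 + c^2*(14*m - 111) + c*(-7*m^2 + 136*m - 657) - 5*m^2 + 90*m - 405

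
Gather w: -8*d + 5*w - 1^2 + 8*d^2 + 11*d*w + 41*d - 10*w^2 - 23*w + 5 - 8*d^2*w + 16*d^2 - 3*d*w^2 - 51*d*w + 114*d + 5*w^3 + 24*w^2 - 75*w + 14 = 24*d^2 + 147*d + 5*w^3 + w^2*(14 - 3*d) + w*(-8*d^2 - 40*d - 93) + 18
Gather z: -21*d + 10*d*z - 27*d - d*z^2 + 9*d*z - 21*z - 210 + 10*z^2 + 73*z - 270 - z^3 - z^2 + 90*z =-48*d - z^3 + z^2*(9 - d) + z*(19*d + 142) - 480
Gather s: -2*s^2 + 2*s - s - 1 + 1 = -2*s^2 + s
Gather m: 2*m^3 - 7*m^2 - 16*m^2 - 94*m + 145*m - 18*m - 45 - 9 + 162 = 2*m^3 - 23*m^2 + 33*m + 108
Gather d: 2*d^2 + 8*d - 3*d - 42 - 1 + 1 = 2*d^2 + 5*d - 42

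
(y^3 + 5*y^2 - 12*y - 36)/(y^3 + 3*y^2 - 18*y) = (y + 2)/y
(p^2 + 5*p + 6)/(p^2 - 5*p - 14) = (p + 3)/(p - 7)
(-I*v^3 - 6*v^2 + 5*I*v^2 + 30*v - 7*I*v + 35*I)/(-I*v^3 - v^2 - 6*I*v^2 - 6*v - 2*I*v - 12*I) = (v^2 - v*(5 + 7*I) + 35*I)/(v^2 + 2*v*(3 - I) - 12*I)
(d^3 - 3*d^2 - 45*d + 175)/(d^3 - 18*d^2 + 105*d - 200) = (d + 7)/(d - 8)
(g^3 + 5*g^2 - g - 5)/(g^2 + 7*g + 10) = (g^2 - 1)/(g + 2)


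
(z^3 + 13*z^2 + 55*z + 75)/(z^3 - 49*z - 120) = (z + 5)/(z - 8)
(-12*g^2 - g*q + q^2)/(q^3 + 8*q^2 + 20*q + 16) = (-12*g^2 - g*q + q^2)/(q^3 + 8*q^2 + 20*q + 16)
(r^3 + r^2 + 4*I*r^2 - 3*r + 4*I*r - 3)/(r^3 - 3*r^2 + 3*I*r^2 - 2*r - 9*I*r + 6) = (r^2 + r*(1 + 3*I) + 3*I)/(r^2 + r*(-3 + 2*I) - 6*I)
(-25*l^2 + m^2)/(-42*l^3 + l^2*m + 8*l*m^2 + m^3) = (-25*l^2 + m^2)/(-42*l^3 + l^2*m + 8*l*m^2 + m^3)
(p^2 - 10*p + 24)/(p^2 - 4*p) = (p - 6)/p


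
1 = 1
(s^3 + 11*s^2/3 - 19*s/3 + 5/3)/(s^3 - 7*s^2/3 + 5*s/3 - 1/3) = (s + 5)/(s - 1)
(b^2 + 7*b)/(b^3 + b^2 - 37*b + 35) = b/(b^2 - 6*b + 5)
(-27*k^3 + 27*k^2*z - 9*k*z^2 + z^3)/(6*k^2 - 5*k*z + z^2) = (9*k^2 - 6*k*z + z^2)/(-2*k + z)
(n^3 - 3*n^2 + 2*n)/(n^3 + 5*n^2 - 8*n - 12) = n*(n - 1)/(n^2 + 7*n + 6)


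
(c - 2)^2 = c^2 - 4*c + 4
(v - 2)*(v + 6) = v^2 + 4*v - 12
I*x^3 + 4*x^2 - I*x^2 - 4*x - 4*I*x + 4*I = (x - 2*I)^2*(I*x - I)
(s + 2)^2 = s^2 + 4*s + 4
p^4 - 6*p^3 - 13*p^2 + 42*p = p*(p - 7)*(p - 2)*(p + 3)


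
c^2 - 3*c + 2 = (c - 2)*(c - 1)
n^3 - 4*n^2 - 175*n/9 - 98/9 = (n - 7)*(n + 2/3)*(n + 7/3)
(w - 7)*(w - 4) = w^2 - 11*w + 28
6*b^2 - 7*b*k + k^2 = (-6*b + k)*(-b + k)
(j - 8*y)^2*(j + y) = j^3 - 15*j^2*y + 48*j*y^2 + 64*y^3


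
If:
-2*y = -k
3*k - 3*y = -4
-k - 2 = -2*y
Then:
No Solution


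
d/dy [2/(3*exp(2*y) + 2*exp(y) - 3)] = (-12*exp(y) - 4)*exp(y)/(3*exp(2*y) + 2*exp(y) - 3)^2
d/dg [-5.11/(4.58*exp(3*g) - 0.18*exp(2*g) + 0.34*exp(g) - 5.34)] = (70.2114*exp(2*g) - 1.8396*exp(g) + 1.7374)*exp(g)/(4.58*exp(3*g) - 0.18*exp(2*g) + 0.34*exp(g) - 5.34)^2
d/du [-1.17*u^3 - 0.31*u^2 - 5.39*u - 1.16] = -3.51*u^2 - 0.62*u - 5.39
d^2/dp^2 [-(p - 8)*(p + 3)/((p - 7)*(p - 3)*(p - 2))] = 2*(-p^6 + 15*p^5 + 87*p^4 - 2575*p^3 + 16092*p^2 - 39960*p + 35094)/(p^9 - 36*p^8 + 555*p^7 - 4806*p^6 + 25779*p^5 - 88992*p^4 + 198197*p^3 - 275310*p^2 + 216972*p - 74088)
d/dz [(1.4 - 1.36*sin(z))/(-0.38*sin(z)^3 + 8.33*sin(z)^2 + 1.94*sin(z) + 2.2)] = (-1.0336*sin(z)^3 + 12.9248*sin(z)^2 - 23.324*sin(z) - 5.708)*cos(z)/(0.1444*sin(z)^6 - 6.3308*sin(z)^5 + 67.9145*sin(z)^4 + 30.6484*sin(z)^3 + 40.4156*sin(z)^2 + 8.536*sin(z) + 4.84)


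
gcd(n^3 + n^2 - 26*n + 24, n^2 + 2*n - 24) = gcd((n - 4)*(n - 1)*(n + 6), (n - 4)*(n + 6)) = n^2 + 2*n - 24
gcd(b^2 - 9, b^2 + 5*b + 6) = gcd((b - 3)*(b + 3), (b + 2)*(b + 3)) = b + 3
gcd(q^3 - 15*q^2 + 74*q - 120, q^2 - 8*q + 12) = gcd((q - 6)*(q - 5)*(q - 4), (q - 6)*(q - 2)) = q - 6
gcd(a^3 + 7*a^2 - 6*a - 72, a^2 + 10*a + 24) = a^2 + 10*a + 24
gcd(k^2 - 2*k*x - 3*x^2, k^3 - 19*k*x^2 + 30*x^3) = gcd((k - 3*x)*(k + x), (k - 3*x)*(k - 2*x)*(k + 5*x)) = -k + 3*x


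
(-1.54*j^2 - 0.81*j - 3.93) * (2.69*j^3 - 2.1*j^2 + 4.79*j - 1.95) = -4.1426*j^5 + 1.0551*j^4 - 16.2473*j^3 + 7.3761*j^2 - 17.2452*j + 7.6635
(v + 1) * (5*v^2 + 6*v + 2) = 5*v^3 + 11*v^2 + 8*v + 2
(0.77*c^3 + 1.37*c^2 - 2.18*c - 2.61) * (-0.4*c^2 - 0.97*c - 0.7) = -0.308*c^5 - 1.2949*c^4 - 0.9959*c^3 + 2.1996*c^2 + 4.0577*c + 1.827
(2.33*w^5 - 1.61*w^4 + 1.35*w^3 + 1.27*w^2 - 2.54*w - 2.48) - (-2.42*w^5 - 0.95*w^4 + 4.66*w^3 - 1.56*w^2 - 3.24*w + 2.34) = 4.75*w^5 - 0.66*w^4 - 3.31*w^3 + 2.83*w^2 + 0.7*w - 4.82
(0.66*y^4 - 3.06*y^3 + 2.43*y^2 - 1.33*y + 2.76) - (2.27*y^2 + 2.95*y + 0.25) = 0.66*y^4 - 3.06*y^3 + 0.16*y^2 - 4.28*y + 2.51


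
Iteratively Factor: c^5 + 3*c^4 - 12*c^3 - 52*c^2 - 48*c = (c + 2)*(c^4 + c^3 - 14*c^2 - 24*c) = c*(c + 2)*(c^3 + c^2 - 14*c - 24) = c*(c - 4)*(c + 2)*(c^2 + 5*c + 6) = c*(c - 4)*(c + 2)*(c + 3)*(c + 2)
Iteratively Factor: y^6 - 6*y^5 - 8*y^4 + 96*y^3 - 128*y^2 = (y)*(y^5 - 6*y^4 - 8*y^3 + 96*y^2 - 128*y) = y^2*(y^4 - 6*y^3 - 8*y^2 + 96*y - 128) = y^2*(y - 2)*(y^3 - 4*y^2 - 16*y + 64) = y^2*(y - 4)*(y - 2)*(y^2 - 16) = y^2*(y - 4)*(y - 2)*(y + 4)*(y - 4)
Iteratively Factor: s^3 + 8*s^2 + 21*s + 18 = (s + 3)*(s^2 + 5*s + 6) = (s + 2)*(s + 3)*(s + 3)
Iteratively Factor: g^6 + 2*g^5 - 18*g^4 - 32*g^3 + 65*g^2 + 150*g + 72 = (g + 1)*(g^5 + g^4 - 19*g^3 - 13*g^2 + 78*g + 72) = (g + 1)^2*(g^4 - 19*g^2 + 6*g + 72) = (g - 3)*(g + 1)^2*(g^3 + 3*g^2 - 10*g - 24) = (g - 3)*(g + 1)^2*(g + 2)*(g^2 + g - 12) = (g - 3)^2*(g + 1)^2*(g + 2)*(g + 4)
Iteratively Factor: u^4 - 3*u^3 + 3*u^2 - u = (u - 1)*(u^3 - 2*u^2 + u) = (u - 1)^2*(u^2 - u) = u*(u - 1)^2*(u - 1)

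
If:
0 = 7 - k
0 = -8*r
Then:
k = 7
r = 0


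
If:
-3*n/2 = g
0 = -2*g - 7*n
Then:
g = 0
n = 0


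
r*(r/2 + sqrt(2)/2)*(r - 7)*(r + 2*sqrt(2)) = r^4/2 - 7*r^3/2 + 3*sqrt(2)*r^3/2 - 21*sqrt(2)*r^2/2 + 2*r^2 - 14*r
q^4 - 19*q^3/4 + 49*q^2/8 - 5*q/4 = q*(q - 5/2)*(q - 2)*(q - 1/4)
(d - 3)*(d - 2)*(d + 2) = d^3 - 3*d^2 - 4*d + 12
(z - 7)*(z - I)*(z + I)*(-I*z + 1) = -I*z^4 + z^3 + 7*I*z^3 - 7*z^2 - I*z^2 + z + 7*I*z - 7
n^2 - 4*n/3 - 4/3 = (n - 2)*(n + 2/3)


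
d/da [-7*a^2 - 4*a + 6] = -14*a - 4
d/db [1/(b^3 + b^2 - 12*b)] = (-3*b^2 - 2*b + 12)/(b^2*(b^2 + b - 12)^2)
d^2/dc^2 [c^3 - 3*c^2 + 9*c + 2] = 6*c - 6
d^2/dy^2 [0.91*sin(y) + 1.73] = -0.91*sin(y)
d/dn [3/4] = 0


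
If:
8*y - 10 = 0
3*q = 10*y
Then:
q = 25/6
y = 5/4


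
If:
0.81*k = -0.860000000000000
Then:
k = -1.06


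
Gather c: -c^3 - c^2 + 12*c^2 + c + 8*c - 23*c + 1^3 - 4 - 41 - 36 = -c^3 + 11*c^2 - 14*c - 80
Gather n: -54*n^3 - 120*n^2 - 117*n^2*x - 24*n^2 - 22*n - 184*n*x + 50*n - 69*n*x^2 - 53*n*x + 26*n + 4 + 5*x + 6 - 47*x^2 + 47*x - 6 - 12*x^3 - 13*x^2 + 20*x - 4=-54*n^3 + n^2*(-117*x - 144) + n*(-69*x^2 - 237*x + 54) - 12*x^3 - 60*x^2 + 72*x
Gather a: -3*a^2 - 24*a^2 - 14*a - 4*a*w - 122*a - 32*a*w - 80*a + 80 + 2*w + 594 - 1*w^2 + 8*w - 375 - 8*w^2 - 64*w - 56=-27*a^2 + a*(-36*w - 216) - 9*w^2 - 54*w + 243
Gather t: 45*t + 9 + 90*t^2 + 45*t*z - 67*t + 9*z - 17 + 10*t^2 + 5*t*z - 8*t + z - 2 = 100*t^2 + t*(50*z - 30) + 10*z - 10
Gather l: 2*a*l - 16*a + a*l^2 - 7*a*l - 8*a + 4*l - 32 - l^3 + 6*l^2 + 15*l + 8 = -24*a - l^3 + l^2*(a + 6) + l*(19 - 5*a) - 24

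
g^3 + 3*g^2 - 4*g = g*(g - 1)*(g + 4)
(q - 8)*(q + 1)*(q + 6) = q^3 - q^2 - 50*q - 48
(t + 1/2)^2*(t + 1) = t^3 + 2*t^2 + 5*t/4 + 1/4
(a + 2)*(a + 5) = a^2 + 7*a + 10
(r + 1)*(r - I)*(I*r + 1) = I*r^3 + 2*r^2 + I*r^2 + 2*r - I*r - I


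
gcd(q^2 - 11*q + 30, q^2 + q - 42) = q - 6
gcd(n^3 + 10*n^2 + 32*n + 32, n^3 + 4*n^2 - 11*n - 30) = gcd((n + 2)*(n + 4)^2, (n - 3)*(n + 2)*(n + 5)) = n + 2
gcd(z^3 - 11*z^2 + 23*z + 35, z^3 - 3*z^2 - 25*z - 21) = z^2 - 6*z - 7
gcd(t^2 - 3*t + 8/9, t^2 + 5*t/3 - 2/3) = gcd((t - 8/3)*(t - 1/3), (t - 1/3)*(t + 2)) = t - 1/3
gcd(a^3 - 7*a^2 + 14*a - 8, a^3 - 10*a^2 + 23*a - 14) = a^2 - 3*a + 2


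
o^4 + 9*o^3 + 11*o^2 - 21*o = o*(o - 1)*(o + 3)*(o + 7)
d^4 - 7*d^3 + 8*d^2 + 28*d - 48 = (d - 4)*(d - 3)*(d - 2)*(d + 2)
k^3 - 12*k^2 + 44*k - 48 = (k - 6)*(k - 4)*(k - 2)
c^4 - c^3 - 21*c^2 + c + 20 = (c - 5)*(c - 1)*(c + 1)*(c + 4)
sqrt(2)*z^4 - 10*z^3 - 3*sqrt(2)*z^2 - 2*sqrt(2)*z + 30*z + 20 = (z - 2)*(z + 1)*(z - 5*sqrt(2))*(sqrt(2)*z + sqrt(2))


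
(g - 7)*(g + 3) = g^2 - 4*g - 21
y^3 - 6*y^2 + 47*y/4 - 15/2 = (y - 5/2)*(y - 2)*(y - 3/2)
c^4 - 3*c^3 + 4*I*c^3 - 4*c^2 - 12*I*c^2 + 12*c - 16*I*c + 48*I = (c - 3)*(c - 2)*(c + 2)*(c + 4*I)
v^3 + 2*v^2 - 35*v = v*(v - 5)*(v + 7)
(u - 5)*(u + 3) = u^2 - 2*u - 15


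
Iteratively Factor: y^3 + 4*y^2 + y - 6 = (y + 3)*(y^2 + y - 2) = (y - 1)*(y + 3)*(y + 2)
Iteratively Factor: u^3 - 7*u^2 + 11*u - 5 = (u - 1)*(u^2 - 6*u + 5) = (u - 1)^2*(u - 5)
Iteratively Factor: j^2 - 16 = (j - 4)*(j + 4)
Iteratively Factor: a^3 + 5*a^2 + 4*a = (a + 1)*(a^2 + 4*a) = (a + 1)*(a + 4)*(a)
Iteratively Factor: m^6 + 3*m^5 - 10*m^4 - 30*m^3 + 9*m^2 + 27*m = (m - 3)*(m^5 + 6*m^4 + 8*m^3 - 6*m^2 - 9*m) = m*(m - 3)*(m^4 + 6*m^3 + 8*m^2 - 6*m - 9) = m*(m - 3)*(m + 3)*(m^3 + 3*m^2 - m - 3) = m*(m - 3)*(m + 1)*(m + 3)*(m^2 + 2*m - 3) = m*(m - 3)*(m - 1)*(m + 1)*(m + 3)*(m + 3)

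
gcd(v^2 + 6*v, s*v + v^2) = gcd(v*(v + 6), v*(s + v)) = v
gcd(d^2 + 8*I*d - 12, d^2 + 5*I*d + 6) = d + 6*I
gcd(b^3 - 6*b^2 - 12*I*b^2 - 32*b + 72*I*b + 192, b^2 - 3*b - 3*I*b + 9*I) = 1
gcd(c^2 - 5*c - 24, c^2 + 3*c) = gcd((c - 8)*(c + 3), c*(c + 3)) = c + 3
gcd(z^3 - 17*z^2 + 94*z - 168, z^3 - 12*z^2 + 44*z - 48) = z^2 - 10*z + 24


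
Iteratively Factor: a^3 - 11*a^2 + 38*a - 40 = (a - 4)*(a^2 - 7*a + 10) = (a - 5)*(a - 4)*(a - 2)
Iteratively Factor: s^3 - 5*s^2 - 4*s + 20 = (s + 2)*(s^2 - 7*s + 10) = (s - 2)*(s + 2)*(s - 5)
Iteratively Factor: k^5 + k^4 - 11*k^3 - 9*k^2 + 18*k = (k + 3)*(k^4 - 2*k^3 - 5*k^2 + 6*k) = k*(k + 3)*(k^3 - 2*k^2 - 5*k + 6) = k*(k - 1)*(k + 3)*(k^2 - k - 6) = k*(k - 1)*(k + 2)*(k + 3)*(k - 3)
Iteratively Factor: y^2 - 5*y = (y - 5)*(y)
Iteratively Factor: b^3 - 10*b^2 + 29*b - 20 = (b - 5)*(b^2 - 5*b + 4) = (b - 5)*(b - 4)*(b - 1)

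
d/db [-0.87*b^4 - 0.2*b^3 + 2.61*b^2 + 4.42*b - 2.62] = -3.48*b^3 - 0.6*b^2 + 5.22*b + 4.42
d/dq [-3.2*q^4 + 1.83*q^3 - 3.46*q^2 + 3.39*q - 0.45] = -12.8*q^3 + 5.49*q^2 - 6.92*q + 3.39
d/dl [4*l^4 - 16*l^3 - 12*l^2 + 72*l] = 16*l^3 - 48*l^2 - 24*l + 72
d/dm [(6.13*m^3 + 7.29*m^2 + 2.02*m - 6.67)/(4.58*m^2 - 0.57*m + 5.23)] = (28.0754*m^4 - 6.98819999999999*m^3 + 82.7728*m^2 + 137.3506*m + 6.7627)/(20.9764*m^4 - 5.2212*m^3 + 48.2317*m^2 - 5.9622*m + 27.3529)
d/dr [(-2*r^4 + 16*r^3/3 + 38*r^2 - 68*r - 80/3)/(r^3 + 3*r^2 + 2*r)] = 2*(-3*r^6 - 18*r^5 - 51*r^4 + 236*r^3 + 540*r^2 + 240*r + 80)/(3*r^2*(r^4 + 6*r^3 + 13*r^2 + 12*r + 4))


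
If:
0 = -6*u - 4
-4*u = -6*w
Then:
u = -2/3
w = -4/9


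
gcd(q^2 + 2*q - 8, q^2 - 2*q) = q - 2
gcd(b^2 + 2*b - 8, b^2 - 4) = b - 2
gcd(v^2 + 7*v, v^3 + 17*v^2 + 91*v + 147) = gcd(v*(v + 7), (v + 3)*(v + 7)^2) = v + 7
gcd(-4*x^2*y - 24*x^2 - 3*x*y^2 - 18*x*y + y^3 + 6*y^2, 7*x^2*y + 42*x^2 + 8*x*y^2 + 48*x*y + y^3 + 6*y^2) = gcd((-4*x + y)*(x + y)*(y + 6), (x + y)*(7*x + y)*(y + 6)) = x*y + 6*x + y^2 + 6*y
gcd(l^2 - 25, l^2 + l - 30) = l - 5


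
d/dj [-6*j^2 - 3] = -12*j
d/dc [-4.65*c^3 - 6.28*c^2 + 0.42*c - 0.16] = -13.95*c^2 - 12.56*c + 0.42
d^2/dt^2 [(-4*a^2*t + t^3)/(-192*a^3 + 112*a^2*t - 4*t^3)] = a^2*(-336*a^2 - 72*a*t - 36*t^2)/(-13824*a^6 + 3456*a^5*t + 1440*a^4*t^2 - 280*a^3*t^3 - 60*a^2*t^4 + 6*a*t^5 + t^6)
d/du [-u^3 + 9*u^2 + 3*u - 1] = -3*u^2 + 18*u + 3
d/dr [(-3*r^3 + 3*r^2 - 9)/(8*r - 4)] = 3*(-4*r^3 + 5*r^2 - 2*r + 6)/(4*(4*r^2 - 4*r + 1))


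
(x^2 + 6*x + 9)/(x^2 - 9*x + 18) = (x^2 + 6*x + 9)/(x^2 - 9*x + 18)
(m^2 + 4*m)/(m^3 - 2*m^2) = (m + 4)/(m*(m - 2))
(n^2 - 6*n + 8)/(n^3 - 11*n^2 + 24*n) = (n^2 - 6*n + 8)/(n*(n^2 - 11*n + 24))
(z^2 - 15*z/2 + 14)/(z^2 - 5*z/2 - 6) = (2*z - 7)/(2*z + 3)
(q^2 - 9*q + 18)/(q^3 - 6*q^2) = (q - 3)/q^2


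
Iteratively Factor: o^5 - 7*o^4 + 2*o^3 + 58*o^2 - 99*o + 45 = (o - 1)*(o^4 - 6*o^3 - 4*o^2 + 54*o - 45) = (o - 1)^2*(o^3 - 5*o^2 - 9*o + 45) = (o - 3)*(o - 1)^2*(o^2 - 2*o - 15) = (o - 3)*(o - 1)^2*(o + 3)*(o - 5)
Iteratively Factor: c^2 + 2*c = (c + 2)*(c)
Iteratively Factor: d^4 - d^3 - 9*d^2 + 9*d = (d - 1)*(d^3 - 9*d) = d*(d - 1)*(d^2 - 9) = d*(d - 3)*(d - 1)*(d + 3)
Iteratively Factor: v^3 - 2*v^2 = (v)*(v^2 - 2*v) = v^2*(v - 2)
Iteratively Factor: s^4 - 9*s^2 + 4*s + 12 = (s - 2)*(s^3 + 2*s^2 - 5*s - 6) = (s - 2)*(s + 3)*(s^2 - s - 2) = (s - 2)*(s + 1)*(s + 3)*(s - 2)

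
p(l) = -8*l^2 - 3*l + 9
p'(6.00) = -99.00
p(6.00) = -297.00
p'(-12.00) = 189.00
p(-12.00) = -1107.00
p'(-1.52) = 21.32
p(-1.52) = -4.92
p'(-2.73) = 40.68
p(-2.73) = -42.43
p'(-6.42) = 99.72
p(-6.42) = -301.47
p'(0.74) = -14.84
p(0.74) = 2.40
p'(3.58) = -60.28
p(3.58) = -104.27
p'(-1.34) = 18.44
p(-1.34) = -1.34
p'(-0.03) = -2.52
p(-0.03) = 9.08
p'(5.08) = -84.28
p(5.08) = -212.69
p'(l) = -16*l - 3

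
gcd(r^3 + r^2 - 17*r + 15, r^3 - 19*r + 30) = r^2 + 2*r - 15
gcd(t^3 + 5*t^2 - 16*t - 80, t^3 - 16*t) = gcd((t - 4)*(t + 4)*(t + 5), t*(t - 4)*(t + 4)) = t^2 - 16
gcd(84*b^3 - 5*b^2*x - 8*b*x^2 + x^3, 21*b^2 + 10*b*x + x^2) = 3*b + x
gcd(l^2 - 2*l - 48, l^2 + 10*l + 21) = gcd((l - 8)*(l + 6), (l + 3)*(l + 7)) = 1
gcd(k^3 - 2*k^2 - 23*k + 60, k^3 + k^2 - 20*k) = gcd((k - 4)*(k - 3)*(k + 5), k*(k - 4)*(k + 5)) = k^2 + k - 20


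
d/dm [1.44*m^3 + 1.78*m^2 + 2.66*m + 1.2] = 4.32*m^2 + 3.56*m + 2.66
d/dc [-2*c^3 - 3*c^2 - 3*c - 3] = -6*c^2 - 6*c - 3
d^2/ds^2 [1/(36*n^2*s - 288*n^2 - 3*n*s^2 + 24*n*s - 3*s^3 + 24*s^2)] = 2*((n + 3*s - 8)*(12*n^2*s - 96*n^2 - n*s^2 + 8*n*s - s^3 + 8*s^2) + (12*n^2 - 2*n*s + 8*n - 3*s^2 + 16*s)^2)/(3*(12*n^2*s - 96*n^2 - n*s^2 + 8*n*s - s^3 + 8*s^2)^3)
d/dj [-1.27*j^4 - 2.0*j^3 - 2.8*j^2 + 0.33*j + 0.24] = -5.08*j^3 - 6.0*j^2 - 5.6*j + 0.33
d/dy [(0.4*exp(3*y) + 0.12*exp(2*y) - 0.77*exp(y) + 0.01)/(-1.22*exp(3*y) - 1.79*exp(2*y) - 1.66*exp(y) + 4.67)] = (-0.569600000000001*exp(4*y) - 3.2068*exp(3*y) + 4.0631*exp(2*y) + 1.1566*exp(y) - 3.5793)*exp(y)/(1.4884*exp(6*y) + 4.3676*exp(5*y) + 7.2545*exp(4*y) - 5.452*exp(3*y) - 13.963*exp(2*y) - 15.5044*exp(y) + 21.8089)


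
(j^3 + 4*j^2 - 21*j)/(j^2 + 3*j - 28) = j*(j - 3)/(j - 4)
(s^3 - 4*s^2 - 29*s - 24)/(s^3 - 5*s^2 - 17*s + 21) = (s^2 - 7*s - 8)/(s^2 - 8*s + 7)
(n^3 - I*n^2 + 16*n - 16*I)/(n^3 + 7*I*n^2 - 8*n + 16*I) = (n - 4*I)/(n + 4*I)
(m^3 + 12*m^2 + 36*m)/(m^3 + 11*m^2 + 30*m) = (m + 6)/(m + 5)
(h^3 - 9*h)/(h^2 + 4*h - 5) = h*(h^2 - 9)/(h^2 + 4*h - 5)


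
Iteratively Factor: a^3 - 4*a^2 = (a)*(a^2 - 4*a) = a*(a - 4)*(a)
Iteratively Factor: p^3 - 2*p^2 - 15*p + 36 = (p - 3)*(p^2 + p - 12) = (p - 3)*(p + 4)*(p - 3)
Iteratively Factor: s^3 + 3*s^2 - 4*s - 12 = (s + 2)*(s^2 + s - 6) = (s - 2)*(s + 2)*(s + 3)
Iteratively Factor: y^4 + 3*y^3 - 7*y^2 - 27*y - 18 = (y + 2)*(y^3 + y^2 - 9*y - 9) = (y + 1)*(y + 2)*(y^2 - 9) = (y - 3)*(y + 1)*(y + 2)*(y + 3)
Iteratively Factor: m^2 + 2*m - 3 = (m - 1)*(m + 3)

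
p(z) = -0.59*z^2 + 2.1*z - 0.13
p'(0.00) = 2.10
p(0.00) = -0.13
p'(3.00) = -1.44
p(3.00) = 0.86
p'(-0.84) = 3.09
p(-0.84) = -2.31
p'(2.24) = -0.54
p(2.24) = 1.61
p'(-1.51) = 3.88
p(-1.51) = -4.65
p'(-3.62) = 6.37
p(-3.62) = -15.46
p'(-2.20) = 4.70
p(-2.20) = -7.61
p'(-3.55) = 6.29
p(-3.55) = -15.02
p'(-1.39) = 3.74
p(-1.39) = -4.19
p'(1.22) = 0.66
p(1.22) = 1.55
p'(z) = 2.1 - 1.18*z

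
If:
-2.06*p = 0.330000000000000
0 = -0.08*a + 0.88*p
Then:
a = -1.76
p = -0.16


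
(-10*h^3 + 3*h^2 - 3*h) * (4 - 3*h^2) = 30*h^5 - 9*h^4 - 31*h^3 + 12*h^2 - 12*h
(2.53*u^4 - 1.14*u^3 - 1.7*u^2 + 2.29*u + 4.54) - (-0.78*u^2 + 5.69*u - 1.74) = 2.53*u^4 - 1.14*u^3 - 0.92*u^2 - 3.4*u + 6.28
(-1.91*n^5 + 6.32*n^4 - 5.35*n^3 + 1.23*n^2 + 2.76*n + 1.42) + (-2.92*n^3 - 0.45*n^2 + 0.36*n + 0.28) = -1.91*n^5 + 6.32*n^4 - 8.27*n^3 + 0.78*n^2 + 3.12*n + 1.7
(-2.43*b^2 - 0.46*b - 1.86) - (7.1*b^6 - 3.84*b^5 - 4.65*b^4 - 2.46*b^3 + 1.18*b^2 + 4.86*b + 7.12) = -7.1*b^6 + 3.84*b^5 + 4.65*b^4 + 2.46*b^3 - 3.61*b^2 - 5.32*b - 8.98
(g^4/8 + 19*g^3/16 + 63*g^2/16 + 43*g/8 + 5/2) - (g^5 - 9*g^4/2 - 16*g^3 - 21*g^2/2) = -g^5 + 37*g^4/8 + 275*g^3/16 + 231*g^2/16 + 43*g/8 + 5/2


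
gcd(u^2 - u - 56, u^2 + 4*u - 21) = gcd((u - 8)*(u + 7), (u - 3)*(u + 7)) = u + 7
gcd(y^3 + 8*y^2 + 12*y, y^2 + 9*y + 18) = y + 6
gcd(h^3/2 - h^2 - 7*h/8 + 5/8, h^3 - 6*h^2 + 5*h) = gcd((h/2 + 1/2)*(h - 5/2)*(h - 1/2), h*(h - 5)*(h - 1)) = 1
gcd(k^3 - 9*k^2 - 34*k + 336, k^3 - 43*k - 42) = k^2 - k - 42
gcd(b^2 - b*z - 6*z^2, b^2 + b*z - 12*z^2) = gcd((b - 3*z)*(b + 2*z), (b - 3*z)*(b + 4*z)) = -b + 3*z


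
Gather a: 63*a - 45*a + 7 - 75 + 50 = 18*a - 18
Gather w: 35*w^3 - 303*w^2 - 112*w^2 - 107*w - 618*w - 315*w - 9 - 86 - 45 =35*w^3 - 415*w^2 - 1040*w - 140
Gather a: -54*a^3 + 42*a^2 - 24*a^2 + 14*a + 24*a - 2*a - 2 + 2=-54*a^3 + 18*a^2 + 36*a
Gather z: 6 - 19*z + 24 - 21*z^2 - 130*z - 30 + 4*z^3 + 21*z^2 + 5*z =4*z^3 - 144*z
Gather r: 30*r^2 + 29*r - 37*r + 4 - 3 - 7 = 30*r^2 - 8*r - 6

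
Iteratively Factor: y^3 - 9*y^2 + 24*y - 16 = (y - 4)*(y^2 - 5*y + 4) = (y - 4)*(y - 1)*(y - 4)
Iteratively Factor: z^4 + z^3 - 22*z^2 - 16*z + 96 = (z + 3)*(z^3 - 2*z^2 - 16*z + 32) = (z - 2)*(z + 3)*(z^2 - 16) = (z - 4)*(z - 2)*(z + 3)*(z + 4)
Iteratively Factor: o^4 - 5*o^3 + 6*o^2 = (o)*(o^3 - 5*o^2 + 6*o) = o*(o - 3)*(o^2 - 2*o) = o^2*(o - 3)*(o - 2)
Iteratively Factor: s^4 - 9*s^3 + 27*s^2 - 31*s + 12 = (s - 1)*(s^3 - 8*s^2 + 19*s - 12) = (s - 1)^2*(s^2 - 7*s + 12) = (s - 3)*(s - 1)^2*(s - 4)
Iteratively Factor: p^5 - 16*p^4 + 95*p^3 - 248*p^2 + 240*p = (p)*(p^4 - 16*p^3 + 95*p^2 - 248*p + 240) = p*(p - 4)*(p^3 - 12*p^2 + 47*p - 60) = p*(p - 4)*(p - 3)*(p^2 - 9*p + 20) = p*(p - 4)^2*(p - 3)*(p - 5)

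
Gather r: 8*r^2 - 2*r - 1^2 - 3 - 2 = 8*r^2 - 2*r - 6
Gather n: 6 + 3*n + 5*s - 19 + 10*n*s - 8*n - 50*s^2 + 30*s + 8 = n*(10*s - 5) - 50*s^2 + 35*s - 5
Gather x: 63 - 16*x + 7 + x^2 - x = x^2 - 17*x + 70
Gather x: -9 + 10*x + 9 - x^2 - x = -x^2 + 9*x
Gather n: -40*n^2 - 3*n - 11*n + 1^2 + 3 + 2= -40*n^2 - 14*n + 6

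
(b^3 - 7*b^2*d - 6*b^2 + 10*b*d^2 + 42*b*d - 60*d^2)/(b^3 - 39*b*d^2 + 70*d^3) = (b - 6)/(b + 7*d)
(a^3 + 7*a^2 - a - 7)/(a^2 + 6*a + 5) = (a^2 + 6*a - 7)/(a + 5)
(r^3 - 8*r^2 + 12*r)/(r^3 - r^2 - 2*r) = (r - 6)/(r + 1)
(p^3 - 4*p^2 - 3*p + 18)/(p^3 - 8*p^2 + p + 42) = (p - 3)/(p - 7)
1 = 1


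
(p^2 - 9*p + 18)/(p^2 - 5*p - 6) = (p - 3)/(p + 1)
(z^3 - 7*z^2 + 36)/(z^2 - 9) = (z^2 - 4*z - 12)/(z + 3)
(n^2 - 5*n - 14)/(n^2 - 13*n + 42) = (n + 2)/(n - 6)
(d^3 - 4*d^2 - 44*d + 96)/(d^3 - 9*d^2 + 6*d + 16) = (d + 6)/(d + 1)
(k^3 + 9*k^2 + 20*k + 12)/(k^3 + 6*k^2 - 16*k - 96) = (k^2 + 3*k + 2)/(k^2 - 16)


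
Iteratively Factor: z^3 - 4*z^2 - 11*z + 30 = (z - 2)*(z^2 - 2*z - 15) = (z - 5)*(z - 2)*(z + 3)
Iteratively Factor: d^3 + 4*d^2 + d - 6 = (d - 1)*(d^2 + 5*d + 6) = (d - 1)*(d + 3)*(d + 2)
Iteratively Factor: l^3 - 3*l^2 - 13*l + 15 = (l - 5)*(l^2 + 2*l - 3) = (l - 5)*(l - 1)*(l + 3)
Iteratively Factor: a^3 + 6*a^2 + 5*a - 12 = (a - 1)*(a^2 + 7*a + 12) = (a - 1)*(a + 3)*(a + 4)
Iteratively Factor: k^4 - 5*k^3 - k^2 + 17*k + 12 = (k + 1)*(k^3 - 6*k^2 + 5*k + 12) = (k - 3)*(k + 1)*(k^2 - 3*k - 4) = (k - 3)*(k + 1)^2*(k - 4)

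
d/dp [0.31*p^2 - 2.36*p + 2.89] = 0.62*p - 2.36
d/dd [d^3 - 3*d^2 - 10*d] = 3*d^2 - 6*d - 10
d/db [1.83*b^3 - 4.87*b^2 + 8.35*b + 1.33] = 5.49*b^2 - 9.74*b + 8.35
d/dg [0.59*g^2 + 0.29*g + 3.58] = 1.18*g + 0.29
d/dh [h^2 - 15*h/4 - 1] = 2*h - 15/4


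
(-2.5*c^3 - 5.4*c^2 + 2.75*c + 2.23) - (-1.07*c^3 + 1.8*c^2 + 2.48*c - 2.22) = -1.43*c^3 - 7.2*c^2 + 0.27*c + 4.45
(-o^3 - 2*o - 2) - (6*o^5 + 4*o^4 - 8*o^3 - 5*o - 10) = -6*o^5 - 4*o^4 + 7*o^3 + 3*o + 8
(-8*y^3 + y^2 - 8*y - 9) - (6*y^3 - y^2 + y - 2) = -14*y^3 + 2*y^2 - 9*y - 7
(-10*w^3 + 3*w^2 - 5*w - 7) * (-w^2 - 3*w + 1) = 10*w^5 + 27*w^4 - 14*w^3 + 25*w^2 + 16*w - 7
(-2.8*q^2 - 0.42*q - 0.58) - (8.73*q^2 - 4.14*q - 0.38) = -11.53*q^2 + 3.72*q - 0.2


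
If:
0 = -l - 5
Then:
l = -5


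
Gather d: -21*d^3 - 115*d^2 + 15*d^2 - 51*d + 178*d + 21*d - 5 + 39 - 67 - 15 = -21*d^3 - 100*d^2 + 148*d - 48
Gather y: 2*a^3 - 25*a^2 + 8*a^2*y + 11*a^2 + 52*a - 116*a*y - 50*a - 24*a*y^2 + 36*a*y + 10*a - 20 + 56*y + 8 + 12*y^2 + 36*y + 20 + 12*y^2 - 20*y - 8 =2*a^3 - 14*a^2 + 12*a + y^2*(24 - 24*a) + y*(8*a^2 - 80*a + 72)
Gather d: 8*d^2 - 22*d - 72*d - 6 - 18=8*d^2 - 94*d - 24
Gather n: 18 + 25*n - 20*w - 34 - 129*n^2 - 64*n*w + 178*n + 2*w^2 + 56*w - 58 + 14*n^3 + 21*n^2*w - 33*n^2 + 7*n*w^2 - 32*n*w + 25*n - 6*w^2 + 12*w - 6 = 14*n^3 + n^2*(21*w - 162) + n*(7*w^2 - 96*w + 228) - 4*w^2 + 48*w - 80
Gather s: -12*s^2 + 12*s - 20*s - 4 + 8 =-12*s^2 - 8*s + 4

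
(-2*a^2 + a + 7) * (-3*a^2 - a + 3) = 6*a^4 - a^3 - 28*a^2 - 4*a + 21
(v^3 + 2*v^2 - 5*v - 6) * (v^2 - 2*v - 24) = v^5 - 33*v^3 - 44*v^2 + 132*v + 144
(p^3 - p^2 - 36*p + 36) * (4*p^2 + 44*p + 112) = 4*p^5 + 40*p^4 - 76*p^3 - 1552*p^2 - 2448*p + 4032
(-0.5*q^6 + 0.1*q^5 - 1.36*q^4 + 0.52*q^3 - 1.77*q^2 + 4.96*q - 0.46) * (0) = 0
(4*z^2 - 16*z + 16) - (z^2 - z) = 3*z^2 - 15*z + 16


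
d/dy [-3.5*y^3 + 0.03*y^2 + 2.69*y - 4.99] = -10.5*y^2 + 0.06*y + 2.69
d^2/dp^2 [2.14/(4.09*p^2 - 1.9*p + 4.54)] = (-71.596268*p^2 + 33.25988*p + 2.14*(8.18*p - 1.9)*(16.36*p - 3.8) - 79.473608)/(4.09*p^2 - 1.9*p + 4.54)^3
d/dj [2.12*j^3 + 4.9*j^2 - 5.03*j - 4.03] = 6.36*j^2 + 9.8*j - 5.03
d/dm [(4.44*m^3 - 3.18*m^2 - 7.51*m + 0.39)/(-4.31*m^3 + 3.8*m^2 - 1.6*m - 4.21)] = (7.105427357601e-15*m^5 + 3.1662*m^4 - 78.9442*m^3 - 17.4085*m^2 + 23.8116*m + 32.2411)/(18.5761*m^6 - 32.756*m^5 + 28.232*m^4 + 24.1302*m^3 - 29.436*m^2 + 13.472*m + 17.7241)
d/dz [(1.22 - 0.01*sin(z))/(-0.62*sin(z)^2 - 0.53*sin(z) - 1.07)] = (-0.0062*sin(z)^2 + 1.5128*sin(z) + 0.6573)*cos(z)/(0.3844*sin(z)^4 + 0.6572*sin(z)^3 + 1.6077*sin(z)^2 + 1.1342*sin(z) + 1.1449)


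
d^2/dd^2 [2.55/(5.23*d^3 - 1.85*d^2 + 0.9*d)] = (d*(9.435 - 80.019*d)*(5.23*d^2 - 1.85*d + 0.9) + 2.55*(15.69*d^2 - 3.7*d + 0.9)*(31.38*d^2 - 7.4*d + 1.8))/(d^3*(5.23*d^2 - 1.85*d + 0.9)^3)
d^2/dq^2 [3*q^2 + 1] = 6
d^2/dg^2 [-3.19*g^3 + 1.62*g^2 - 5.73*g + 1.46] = 3.24 - 19.14*g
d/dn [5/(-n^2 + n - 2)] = 5*(2*n - 1)/(n^2 - n + 2)^2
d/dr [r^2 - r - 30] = 2*r - 1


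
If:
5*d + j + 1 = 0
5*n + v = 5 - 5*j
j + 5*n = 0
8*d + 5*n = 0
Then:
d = -1/13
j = -8/13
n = 8/65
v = 97/13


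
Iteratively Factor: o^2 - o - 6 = (o - 3)*(o + 2)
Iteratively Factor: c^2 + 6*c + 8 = (c + 2)*(c + 4)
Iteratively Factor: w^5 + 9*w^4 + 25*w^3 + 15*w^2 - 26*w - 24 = (w + 4)*(w^4 + 5*w^3 + 5*w^2 - 5*w - 6) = (w + 2)*(w + 4)*(w^3 + 3*w^2 - w - 3) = (w + 1)*(w + 2)*(w + 4)*(w^2 + 2*w - 3) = (w - 1)*(w + 1)*(w + 2)*(w + 4)*(w + 3)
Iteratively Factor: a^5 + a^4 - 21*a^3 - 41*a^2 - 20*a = (a)*(a^4 + a^3 - 21*a^2 - 41*a - 20) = a*(a + 1)*(a^3 - 21*a - 20) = a*(a + 1)^2*(a^2 - a - 20) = a*(a + 1)^2*(a + 4)*(a - 5)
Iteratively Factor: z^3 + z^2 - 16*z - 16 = (z + 4)*(z^2 - 3*z - 4) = (z + 1)*(z + 4)*(z - 4)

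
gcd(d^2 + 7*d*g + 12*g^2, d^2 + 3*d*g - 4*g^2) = d + 4*g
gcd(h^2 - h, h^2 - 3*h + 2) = h - 1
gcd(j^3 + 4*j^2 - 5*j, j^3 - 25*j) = j^2 + 5*j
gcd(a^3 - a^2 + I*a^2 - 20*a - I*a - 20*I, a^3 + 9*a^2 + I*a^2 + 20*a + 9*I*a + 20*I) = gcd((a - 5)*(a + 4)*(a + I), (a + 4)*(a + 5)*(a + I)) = a^2 + a*(4 + I) + 4*I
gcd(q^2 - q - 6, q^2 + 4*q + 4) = q + 2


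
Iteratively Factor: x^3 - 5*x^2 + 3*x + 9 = (x - 3)*(x^2 - 2*x - 3) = (x - 3)^2*(x + 1)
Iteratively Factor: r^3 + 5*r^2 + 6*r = (r + 2)*(r^2 + 3*r) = (r + 2)*(r + 3)*(r)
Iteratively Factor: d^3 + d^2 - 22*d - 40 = (d - 5)*(d^2 + 6*d + 8) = (d - 5)*(d + 4)*(d + 2)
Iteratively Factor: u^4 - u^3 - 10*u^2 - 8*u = (u + 2)*(u^3 - 3*u^2 - 4*u) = u*(u + 2)*(u^2 - 3*u - 4) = u*(u + 1)*(u + 2)*(u - 4)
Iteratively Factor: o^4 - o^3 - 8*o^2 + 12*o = (o + 3)*(o^3 - 4*o^2 + 4*o) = o*(o + 3)*(o^2 - 4*o + 4) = o*(o - 2)*(o + 3)*(o - 2)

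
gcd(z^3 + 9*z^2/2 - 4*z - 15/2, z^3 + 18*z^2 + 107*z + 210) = z + 5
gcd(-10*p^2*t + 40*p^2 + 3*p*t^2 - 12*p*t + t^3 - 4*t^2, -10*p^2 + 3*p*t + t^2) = 10*p^2 - 3*p*t - t^2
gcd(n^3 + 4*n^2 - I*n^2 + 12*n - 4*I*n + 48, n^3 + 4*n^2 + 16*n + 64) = n^2 + n*(4 - 4*I) - 16*I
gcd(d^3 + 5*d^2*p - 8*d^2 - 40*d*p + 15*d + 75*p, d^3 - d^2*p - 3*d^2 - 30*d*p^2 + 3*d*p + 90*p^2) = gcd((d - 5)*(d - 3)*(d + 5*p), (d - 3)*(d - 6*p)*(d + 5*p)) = d^2 + 5*d*p - 3*d - 15*p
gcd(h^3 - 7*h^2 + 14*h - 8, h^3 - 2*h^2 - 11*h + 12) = h^2 - 5*h + 4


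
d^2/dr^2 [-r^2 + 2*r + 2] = -2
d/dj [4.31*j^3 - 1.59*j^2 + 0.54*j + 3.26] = 12.93*j^2 - 3.18*j + 0.54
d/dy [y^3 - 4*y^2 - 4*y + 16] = 3*y^2 - 8*y - 4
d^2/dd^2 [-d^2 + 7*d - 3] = -2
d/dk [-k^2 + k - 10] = 1 - 2*k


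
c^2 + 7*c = c*(c + 7)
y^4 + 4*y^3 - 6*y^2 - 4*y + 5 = (y - 1)^2*(y + 1)*(y + 5)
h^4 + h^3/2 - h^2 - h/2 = h*(h - 1)*(h + 1/2)*(h + 1)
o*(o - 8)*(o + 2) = o^3 - 6*o^2 - 16*o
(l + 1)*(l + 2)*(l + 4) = l^3 + 7*l^2 + 14*l + 8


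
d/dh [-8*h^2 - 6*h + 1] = -16*h - 6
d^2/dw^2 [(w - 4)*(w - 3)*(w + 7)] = 6*w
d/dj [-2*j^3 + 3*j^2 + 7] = 6*j*(1 - j)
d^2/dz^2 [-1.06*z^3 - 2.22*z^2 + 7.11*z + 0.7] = -6.36*z - 4.44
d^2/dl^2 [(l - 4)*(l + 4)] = 2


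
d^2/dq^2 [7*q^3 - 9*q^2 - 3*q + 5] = 42*q - 18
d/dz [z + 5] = 1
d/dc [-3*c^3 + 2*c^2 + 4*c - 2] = -9*c^2 + 4*c + 4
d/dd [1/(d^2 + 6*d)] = 2*(-d - 3)/(d^2*(d + 6)^2)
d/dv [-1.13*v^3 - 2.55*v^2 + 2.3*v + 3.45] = -3.39*v^2 - 5.1*v + 2.3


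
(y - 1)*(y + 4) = y^2 + 3*y - 4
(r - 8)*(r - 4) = r^2 - 12*r + 32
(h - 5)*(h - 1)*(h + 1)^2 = h^4 - 4*h^3 - 6*h^2 + 4*h + 5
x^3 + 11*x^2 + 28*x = x*(x + 4)*(x + 7)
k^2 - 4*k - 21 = (k - 7)*(k + 3)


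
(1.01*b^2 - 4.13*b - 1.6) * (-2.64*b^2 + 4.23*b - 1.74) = -2.6664*b^4 + 15.1755*b^3 - 15.0033*b^2 + 0.418199999999999*b + 2.784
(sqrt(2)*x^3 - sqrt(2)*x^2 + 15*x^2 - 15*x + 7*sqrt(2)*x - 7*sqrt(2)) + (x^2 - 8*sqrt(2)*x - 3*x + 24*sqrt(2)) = sqrt(2)*x^3 - sqrt(2)*x^2 + 16*x^2 - 18*x - sqrt(2)*x + 17*sqrt(2)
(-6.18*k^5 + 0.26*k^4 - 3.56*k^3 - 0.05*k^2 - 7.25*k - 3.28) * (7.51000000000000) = -46.4118*k^5 + 1.9526*k^4 - 26.7356*k^3 - 0.3755*k^2 - 54.4475*k - 24.6328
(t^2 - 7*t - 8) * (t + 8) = t^3 + t^2 - 64*t - 64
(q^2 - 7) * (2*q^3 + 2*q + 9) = 2*q^5 - 12*q^3 + 9*q^2 - 14*q - 63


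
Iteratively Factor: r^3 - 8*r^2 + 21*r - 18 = (r - 3)*(r^2 - 5*r + 6) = (r - 3)^2*(r - 2)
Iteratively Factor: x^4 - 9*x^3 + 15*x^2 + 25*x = (x - 5)*(x^3 - 4*x^2 - 5*x) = (x - 5)^2*(x^2 + x) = (x - 5)^2*(x + 1)*(x)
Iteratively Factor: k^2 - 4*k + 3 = (k - 1)*(k - 3)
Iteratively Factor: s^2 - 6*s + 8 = (s - 2)*(s - 4)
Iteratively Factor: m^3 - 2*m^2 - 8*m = (m)*(m^2 - 2*m - 8) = m*(m + 2)*(m - 4)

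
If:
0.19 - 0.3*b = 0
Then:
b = 0.63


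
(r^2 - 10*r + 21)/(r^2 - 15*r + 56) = (r - 3)/(r - 8)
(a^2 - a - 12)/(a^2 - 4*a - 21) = (a - 4)/(a - 7)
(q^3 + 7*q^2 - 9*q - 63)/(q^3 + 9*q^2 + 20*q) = (q^3 + 7*q^2 - 9*q - 63)/(q*(q^2 + 9*q + 20))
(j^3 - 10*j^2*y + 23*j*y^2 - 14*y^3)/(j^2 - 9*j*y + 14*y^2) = j - y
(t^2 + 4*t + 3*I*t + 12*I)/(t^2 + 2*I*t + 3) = (t + 4)/(t - I)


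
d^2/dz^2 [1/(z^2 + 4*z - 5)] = 2*(-z^2 - 4*z + 4*(z + 2)^2 + 5)/(z^2 + 4*z - 5)^3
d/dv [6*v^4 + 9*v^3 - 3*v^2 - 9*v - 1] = 24*v^3 + 27*v^2 - 6*v - 9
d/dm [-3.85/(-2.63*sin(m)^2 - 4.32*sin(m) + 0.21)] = -(20.251*sin(m) + 16.632)*cos(m)/(2.63*sin(m)^2 + 4.32*sin(m) - 0.21)^2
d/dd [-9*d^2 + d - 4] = 1 - 18*d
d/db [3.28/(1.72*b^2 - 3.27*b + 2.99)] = (10.7256 - 11.2832*b)/(1.72*b^2 - 3.27*b + 2.99)^2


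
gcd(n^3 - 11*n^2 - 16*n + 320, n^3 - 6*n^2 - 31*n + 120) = n^2 - 3*n - 40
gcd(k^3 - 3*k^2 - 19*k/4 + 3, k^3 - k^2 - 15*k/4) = k + 3/2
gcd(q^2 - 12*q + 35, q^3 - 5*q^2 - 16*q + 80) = q - 5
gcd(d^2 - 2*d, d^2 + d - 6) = d - 2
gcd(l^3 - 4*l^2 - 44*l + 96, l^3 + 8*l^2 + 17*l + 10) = 1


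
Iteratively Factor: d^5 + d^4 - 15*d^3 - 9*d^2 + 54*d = (d)*(d^4 + d^3 - 15*d^2 - 9*d + 54) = d*(d - 2)*(d^3 + 3*d^2 - 9*d - 27) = d*(d - 2)*(d + 3)*(d^2 - 9) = d*(d - 3)*(d - 2)*(d + 3)*(d + 3)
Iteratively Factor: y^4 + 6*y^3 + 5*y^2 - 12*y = (y + 3)*(y^3 + 3*y^2 - 4*y) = (y - 1)*(y + 3)*(y^2 + 4*y) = (y - 1)*(y + 3)*(y + 4)*(y)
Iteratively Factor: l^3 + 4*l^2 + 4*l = (l + 2)*(l^2 + 2*l) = l*(l + 2)*(l + 2)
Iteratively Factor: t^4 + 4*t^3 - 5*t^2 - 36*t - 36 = (t + 2)*(t^3 + 2*t^2 - 9*t - 18) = (t + 2)*(t + 3)*(t^2 - t - 6) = (t + 2)^2*(t + 3)*(t - 3)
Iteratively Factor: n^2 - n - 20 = (n + 4)*(n - 5)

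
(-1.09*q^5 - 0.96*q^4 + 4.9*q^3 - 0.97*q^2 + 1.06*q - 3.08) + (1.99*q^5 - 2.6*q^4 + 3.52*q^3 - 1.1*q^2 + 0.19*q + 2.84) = 0.9*q^5 - 3.56*q^4 + 8.42*q^3 - 2.07*q^2 + 1.25*q - 0.24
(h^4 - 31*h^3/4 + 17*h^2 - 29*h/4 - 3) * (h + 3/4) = h^5 - 7*h^4 + 179*h^3/16 + 11*h^2/2 - 135*h/16 - 9/4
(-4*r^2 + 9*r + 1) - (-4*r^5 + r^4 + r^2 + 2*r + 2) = 4*r^5 - r^4 - 5*r^2 + 7*r - 1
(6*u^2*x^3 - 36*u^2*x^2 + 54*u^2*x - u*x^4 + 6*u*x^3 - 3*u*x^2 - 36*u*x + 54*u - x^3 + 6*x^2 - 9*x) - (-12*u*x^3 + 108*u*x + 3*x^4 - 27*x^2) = 6*u^2*x^3 - 36*u^2*x^2 + 54*u^2*x - u*x^4 + 18*u*x^3 - 3*u*x^2 - 144*u*x + 54*u - 3*x^4 - x^3 + 33*x^2 - 9*x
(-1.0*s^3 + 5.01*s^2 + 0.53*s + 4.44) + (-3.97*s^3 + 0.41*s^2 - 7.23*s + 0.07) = -4.97*s^3 + 5.42*s^2 - 6.7*s + 4.51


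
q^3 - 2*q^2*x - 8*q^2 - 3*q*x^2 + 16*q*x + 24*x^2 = (q - 8)*(q - 3*x)*(q + x)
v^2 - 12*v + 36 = (v - 6)^2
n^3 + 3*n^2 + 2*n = n*(n + 1)*(n + 2)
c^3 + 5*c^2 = c^2*(c + 5)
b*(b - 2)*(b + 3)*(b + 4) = b^4 + 5*b^3 - 2*b^2 - 24*b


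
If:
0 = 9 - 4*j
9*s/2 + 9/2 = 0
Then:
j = 9/4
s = -1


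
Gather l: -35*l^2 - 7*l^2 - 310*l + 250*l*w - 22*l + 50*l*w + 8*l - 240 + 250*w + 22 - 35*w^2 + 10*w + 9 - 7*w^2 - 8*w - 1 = -42*l^2 + l*(300*w - 324) - 42*w^2 + 252*w - 210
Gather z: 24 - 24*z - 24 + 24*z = 0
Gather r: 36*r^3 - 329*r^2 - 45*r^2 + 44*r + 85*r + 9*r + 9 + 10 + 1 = 36*r^3 - 374*r^2 + 138*r + 20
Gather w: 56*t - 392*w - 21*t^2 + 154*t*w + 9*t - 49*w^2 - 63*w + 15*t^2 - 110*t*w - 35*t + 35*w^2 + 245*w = -6*t^2 + 30*t - 14*w^2 + w*(44*t - 210)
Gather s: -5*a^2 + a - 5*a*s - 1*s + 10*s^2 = -5*a^2 + a + 10*s^2 + s*(-5*a - 1)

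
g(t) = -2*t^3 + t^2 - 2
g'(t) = -6*t^2 + 2*t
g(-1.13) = 2.16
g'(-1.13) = -9.92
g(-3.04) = 63.43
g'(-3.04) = -61.53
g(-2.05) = 19.43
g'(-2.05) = -29.32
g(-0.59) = -1.24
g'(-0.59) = -3.27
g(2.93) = -43.72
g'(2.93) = -45.65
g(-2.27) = 26.55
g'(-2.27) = -35.46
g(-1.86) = 14.33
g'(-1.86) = -24.48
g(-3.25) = 77.22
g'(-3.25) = -69.88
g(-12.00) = 3598.00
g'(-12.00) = -888.00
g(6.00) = -398.00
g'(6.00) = -204.00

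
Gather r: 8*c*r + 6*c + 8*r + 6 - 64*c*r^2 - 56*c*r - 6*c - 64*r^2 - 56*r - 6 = r^2*(-64*c - 64) + r*(-48*c - 48)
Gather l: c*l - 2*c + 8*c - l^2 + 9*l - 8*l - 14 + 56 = 6*c - l^2 + l*(c + 1) + 42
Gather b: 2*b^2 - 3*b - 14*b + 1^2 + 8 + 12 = 2*b^2 - 17*b + 21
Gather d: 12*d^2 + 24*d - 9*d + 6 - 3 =12*d^2 + 15*d + 3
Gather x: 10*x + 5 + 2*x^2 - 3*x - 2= 2*x^2 + 7*x + 3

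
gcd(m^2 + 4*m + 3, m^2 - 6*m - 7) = m + 1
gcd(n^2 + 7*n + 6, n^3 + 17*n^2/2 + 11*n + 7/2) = n + 1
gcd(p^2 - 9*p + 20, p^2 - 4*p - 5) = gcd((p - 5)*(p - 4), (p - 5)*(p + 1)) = p - 5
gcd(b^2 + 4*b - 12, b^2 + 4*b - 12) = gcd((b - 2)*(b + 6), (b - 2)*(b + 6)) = b^2 + 4*b - 12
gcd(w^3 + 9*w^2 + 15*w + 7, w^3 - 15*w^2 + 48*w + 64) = w + 1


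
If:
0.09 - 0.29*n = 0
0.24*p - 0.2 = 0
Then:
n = 0.31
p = 0.83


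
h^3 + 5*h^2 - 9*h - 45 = (h - 3)*(h + 3)*(h + 5)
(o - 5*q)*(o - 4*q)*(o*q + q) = o^3*q - 9*o^2*q^2 + o^2*q + 20*o*q^3 - 9*o*q^2 + 20*q^3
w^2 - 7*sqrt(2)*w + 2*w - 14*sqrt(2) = (w + 2)*(w - 7*sqrt(2))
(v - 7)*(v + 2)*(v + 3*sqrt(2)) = v^3 - 5*v^2 + 3*sqrt(2)*v^2 - 15*sqrt(2)*v - 14*v - 42*sqrt(2)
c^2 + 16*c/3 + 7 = (c + 7/3)*(c + 3)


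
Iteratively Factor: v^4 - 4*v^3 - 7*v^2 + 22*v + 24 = (v + 2)*(v^3 - 6*v^2 + 5*v + 12) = (v - 3)*(v + 2)*(v^2 - 3*v - 4) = (v - 3)*(v + 1)*(v + 2)*(v - 4)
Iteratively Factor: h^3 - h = (h)*(h^2 - 1) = h*(h + 1)*(h - 1)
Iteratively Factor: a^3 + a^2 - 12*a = (a + 4)*(a^2 - 3*a) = a*(a + 4)*(a - 3)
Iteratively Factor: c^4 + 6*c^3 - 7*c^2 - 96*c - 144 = (c + 3)*(c^3 + 3*c^2 - 16*c - 48) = (c + 3)*(c + 4)*(c^2 - c - 12) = (c + 3)^2*(c + 4)*(c - 4)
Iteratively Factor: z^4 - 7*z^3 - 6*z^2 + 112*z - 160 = (z - 4)*(z^3 - 3*z^2 - 18*z + 40) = (z - 5)*(z - 4)*(z^2 + 2*z - 8) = (z - 5)*(z - 4)*(z + 4)*(z - 2)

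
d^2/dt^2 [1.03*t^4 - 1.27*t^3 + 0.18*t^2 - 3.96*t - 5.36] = 12.36*t^2 - 7.62*t + 0.36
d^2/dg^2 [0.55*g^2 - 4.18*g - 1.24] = 1.10000000000000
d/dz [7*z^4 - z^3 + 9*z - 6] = 28*z^3 - 3*z^2 + 9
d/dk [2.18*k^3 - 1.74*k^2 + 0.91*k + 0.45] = 6.54*k^2 - 3.48*k + 0.91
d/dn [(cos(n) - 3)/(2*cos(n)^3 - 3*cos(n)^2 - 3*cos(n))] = (4*cos(n)^3 - 21*cos(n)^2 + 18*cos(n) + 9)*sin(n)/((3*cos(n) - cos(2*n) + 2)^2*cos(n)^2)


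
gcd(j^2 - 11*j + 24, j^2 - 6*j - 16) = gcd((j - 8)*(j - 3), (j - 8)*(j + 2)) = j - 8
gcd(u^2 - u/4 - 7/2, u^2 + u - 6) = u - 2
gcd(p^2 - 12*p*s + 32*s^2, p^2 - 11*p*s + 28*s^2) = p - 4*s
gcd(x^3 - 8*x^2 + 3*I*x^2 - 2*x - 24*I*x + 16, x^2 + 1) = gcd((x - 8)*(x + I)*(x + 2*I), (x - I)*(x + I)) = x + I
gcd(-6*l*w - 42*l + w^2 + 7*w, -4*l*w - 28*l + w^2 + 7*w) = w + 7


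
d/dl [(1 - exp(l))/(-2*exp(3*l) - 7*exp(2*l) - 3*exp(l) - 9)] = (-4*exp(3*l) - exp(2*l) + 14*exp(l) + 12)*exp(l)/(4*exp(6*l) + 28*exp(5*l) + 61*exp(4*l) + 78*exp(3*l) + 135*exp(2*l) + 54*exp(l) + 81)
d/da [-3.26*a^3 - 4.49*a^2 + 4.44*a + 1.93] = -9.78*a^2 - 8.98*a + 4.44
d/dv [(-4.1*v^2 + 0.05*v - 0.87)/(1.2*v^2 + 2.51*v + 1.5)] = (-10.351*v^2 - 10.212*v + 2.2587)/(1.44*v^4 + 6.024*v^3 + 9.9001*v^2 + 7.53*v + 2.25)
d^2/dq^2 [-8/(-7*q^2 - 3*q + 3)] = 16*(-49*q^2 - 21*q + (14*q + 3)^2 + 21)/(7*q^2 + 3*q - 3)^3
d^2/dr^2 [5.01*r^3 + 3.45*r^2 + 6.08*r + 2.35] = 30.06*r + 6.9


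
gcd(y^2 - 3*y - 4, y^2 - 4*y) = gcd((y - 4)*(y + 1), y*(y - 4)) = y - 4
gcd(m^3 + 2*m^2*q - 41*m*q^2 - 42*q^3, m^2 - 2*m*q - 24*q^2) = -m + 6*q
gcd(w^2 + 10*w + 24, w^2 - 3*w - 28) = w + 4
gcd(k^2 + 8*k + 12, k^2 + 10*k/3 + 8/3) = k + 2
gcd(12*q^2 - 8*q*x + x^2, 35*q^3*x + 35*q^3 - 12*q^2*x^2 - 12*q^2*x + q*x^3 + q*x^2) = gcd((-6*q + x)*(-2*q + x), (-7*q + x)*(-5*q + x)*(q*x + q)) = 1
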